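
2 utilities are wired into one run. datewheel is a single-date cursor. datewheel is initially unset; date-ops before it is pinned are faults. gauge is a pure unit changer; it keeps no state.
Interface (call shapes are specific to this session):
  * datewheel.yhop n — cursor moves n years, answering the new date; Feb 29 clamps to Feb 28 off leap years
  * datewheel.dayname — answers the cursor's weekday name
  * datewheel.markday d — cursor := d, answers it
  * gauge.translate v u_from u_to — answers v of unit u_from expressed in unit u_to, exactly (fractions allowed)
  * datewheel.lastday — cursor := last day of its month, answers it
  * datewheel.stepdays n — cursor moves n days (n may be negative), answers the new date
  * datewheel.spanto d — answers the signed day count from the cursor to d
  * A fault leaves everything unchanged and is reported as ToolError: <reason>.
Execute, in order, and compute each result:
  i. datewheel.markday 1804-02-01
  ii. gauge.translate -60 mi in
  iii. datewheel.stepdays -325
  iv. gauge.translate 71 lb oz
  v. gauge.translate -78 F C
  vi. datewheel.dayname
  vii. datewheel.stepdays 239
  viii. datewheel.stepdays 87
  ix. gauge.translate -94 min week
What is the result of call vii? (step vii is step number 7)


Answer: 1803-11-07

Derivation:
Do: datewheel.markday[d=1804-02-01]
See: 1804-02-01
Do: gauge.translate[v=-60; u_from=mi; u_to=in]
See: -3801600
Do: datewheel.stepdays[n=-325]
See: 1803-03-13
Do: gauge.translate[v=71; u_from=lb; u_to=oz]
See: 1136
Do: gauge.translate[v=-78; u_from=F; u_to=C]
See: -550/9
Do: datewheel.dayname[]
See: Sunday
Do: datewheel.stepdays[n=239]
See: 1803-11-07
Do: datewheel.stepdays[n=87]
See: 1804-02-02
Do: gauge.translate[v=-94; u_from=min; u_to=week]
See: -47/5040


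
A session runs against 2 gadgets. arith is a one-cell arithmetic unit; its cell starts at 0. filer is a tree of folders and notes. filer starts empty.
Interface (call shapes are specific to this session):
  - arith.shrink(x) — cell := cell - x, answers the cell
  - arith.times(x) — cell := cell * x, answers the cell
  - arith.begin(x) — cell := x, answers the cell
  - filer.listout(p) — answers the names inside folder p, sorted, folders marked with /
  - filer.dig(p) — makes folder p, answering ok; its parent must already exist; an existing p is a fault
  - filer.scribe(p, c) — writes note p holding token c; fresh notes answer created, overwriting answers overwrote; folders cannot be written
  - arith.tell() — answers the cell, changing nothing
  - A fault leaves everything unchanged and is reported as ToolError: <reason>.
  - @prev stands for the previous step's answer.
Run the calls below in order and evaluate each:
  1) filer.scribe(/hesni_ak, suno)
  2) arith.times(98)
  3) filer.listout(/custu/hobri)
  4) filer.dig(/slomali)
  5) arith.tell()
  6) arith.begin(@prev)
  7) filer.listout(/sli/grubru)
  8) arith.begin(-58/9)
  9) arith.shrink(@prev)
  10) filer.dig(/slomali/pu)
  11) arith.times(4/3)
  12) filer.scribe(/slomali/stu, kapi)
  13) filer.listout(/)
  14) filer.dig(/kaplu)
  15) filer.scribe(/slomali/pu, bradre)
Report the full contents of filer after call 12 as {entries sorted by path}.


Answer: {hesni_ak=suno, slomali/, slomali/pu/, slomali/stu=kapi}

Derivation:
I try scribe(p: /hesni_ak, c: suno), and see created.
Invoking times(x: 98): 0.
Then listout(p: /custu/hobri), and observe ToolError: not found.
I try dig(p: /slomali), yielding ok.
Invoking tell, yielding 0.
Invoking begin(x: @prev), which returns 0.
I call listout(p: /sli/grubru), and get ToolError: not found.
I run begin(x: -58/9), and see -58/9.
I run shrink(x: @prev), and get 0.
Next I call dig(p: /slomali/pu), — result: ok.
Using times(x: 4/3), giving 0.
I use scribe(p: /slomali/stu, c: kapi), which returns created.
I try listout(p: /), and observe [hesni_ak, slomali/].
I invoke dig(p: /kaplu), and observe ok.
Calling scribe(p: /slomali/pu, c: bradre): ToolError: is a directory.


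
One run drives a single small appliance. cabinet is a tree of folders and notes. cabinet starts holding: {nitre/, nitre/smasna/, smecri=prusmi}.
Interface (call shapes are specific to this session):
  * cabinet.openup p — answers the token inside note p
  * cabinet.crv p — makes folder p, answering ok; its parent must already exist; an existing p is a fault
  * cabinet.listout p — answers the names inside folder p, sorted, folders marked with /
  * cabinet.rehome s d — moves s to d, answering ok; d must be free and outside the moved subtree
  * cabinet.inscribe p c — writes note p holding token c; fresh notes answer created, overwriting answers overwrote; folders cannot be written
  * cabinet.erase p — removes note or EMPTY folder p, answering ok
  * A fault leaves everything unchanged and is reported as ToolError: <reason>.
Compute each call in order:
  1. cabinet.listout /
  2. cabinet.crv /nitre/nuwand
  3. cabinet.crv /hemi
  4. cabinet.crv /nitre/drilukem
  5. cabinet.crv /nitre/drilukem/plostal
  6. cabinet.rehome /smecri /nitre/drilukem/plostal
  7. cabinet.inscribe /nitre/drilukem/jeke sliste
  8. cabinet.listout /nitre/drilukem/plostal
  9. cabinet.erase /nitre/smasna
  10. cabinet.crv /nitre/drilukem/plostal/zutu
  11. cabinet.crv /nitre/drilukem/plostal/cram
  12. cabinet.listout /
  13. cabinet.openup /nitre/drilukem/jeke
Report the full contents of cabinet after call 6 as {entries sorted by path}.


~$ listout p→/
  [nitre/, smecri]
~$ crv p→/nitre/nuwand
  ok
~$ crv p→/hemi
  ok
~$ crv p→/nitre/drilukem
  ok
~$ crv p→/nitre/drilukem/plostal
  ok
~$ rehome s→/smecri d→/nitre/drilukem/plostal
  ToolError: exists
~$ inscribe p→/nitre/drilukem/jeke c→sliste
  created
~$ listout p→/nitre/drilukem/plostal
  []
~$ erase p→/nitre/smasna
  ok
~$ crv p→/nitre/drilukem/plostal/zutu
  ok
~$ crv p→/nitre/drilukem/plostal/cram
  ok
~$ listout p→/
  [hemi/, nitre/, smecri]
~$ openup p→/nitre/drilukem/jeke
  sliste

Answer: {hemi/, nitre/, nitre/drilukem/, nitre/drilukem/plostal/, nitre/nuwand/, nitre/smasna/, smecri=prusmi}


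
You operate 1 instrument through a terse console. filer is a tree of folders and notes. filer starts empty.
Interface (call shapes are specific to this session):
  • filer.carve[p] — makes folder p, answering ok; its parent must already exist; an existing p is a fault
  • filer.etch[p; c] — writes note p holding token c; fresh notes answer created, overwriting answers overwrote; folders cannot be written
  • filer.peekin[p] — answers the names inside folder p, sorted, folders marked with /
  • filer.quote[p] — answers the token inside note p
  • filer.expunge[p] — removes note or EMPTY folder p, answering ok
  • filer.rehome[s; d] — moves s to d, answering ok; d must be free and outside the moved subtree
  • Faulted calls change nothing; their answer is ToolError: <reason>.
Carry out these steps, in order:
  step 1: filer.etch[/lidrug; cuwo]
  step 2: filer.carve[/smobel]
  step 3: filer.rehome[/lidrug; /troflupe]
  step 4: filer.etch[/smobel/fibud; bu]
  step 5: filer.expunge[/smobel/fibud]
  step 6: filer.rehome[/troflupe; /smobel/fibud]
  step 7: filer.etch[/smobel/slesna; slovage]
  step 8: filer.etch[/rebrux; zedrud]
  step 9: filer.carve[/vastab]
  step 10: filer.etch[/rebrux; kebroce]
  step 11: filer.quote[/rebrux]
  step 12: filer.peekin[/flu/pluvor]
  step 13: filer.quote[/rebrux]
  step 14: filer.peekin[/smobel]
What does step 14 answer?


Answer: [fibud, slesna]

Derivation:
→ filer.etch(/lidrug, cuwo)
← created
→ filer.carve(/smobel)
← ok
→ filer.rehome(/lidrug, /troflupe)
← ok
→ filer.etch(/smobel/fibud, bu)
← created
→ filer.expunge(/smobel/fibud)
← ok
→ filer.rehome(/troflupe, /smobel/fibud)
← ok
→ filer.etch(/smobel/slesna, slovage)
← created
→ filer.etch(/rebrux, zedrud)
← created
→ filer.carve(/vastab)
← ok
→ filer.etch(/rebrux, kebroce)
← overwrote
→ filer.quote(/rebrux)
← kebroce
→ filer.peekin(/flu/pluvor)
← ToolError: not found
→ filer.quote(/rebrux)
← kebroce
→ filer.peekin(/smobel)
← [fibud, slesna]


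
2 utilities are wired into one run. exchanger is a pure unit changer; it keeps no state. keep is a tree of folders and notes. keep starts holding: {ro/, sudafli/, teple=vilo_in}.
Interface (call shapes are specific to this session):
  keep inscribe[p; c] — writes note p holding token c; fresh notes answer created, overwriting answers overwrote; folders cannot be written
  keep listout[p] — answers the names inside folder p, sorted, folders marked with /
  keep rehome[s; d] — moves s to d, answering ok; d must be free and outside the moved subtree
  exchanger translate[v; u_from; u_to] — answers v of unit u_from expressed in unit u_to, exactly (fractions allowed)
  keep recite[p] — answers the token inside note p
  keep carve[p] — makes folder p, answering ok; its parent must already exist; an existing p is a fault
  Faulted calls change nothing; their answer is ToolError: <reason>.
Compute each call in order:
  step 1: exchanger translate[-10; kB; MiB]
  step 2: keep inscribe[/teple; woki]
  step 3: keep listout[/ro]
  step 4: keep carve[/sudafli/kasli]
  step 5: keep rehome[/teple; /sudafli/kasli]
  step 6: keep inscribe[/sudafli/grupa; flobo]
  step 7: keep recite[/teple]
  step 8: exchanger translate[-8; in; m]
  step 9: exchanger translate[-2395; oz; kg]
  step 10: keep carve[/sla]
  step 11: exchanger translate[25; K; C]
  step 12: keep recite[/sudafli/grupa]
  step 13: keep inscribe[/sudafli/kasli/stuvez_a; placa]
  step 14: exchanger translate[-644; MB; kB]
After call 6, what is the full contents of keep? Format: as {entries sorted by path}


Invoking exchanger translate passing v: -10, u_from: kB, u_to: MiB, and see -625/65536.
Then keep inscribe passing p: /teple, c: woki, giving overwrote.
Now I run keep listout passing p: /ro, — result: [].
Next I call keep carve passing p: /sudafli/kasli, — result: ok.
I call keep rehome passing s: /teple, d: /sudafli/kasli, — result: ToolError: exists.
Using keep inscribe passing p: /sudafli/grupa, c: flobo, yielding created.
Then keep recite passing p: /teple, and see woki.
I run exchanger translate passing v: -8, u_from: in, u_to: m, and see -127/625.
Calling exchanger translate passing v: -2395, u_from: oz, u_to: kg, — result: -21727074523/320000000.
Using keep carve passing p: /sla, — result: ok.
Then exchanger translate passing v: 25, u_from: K, u_to: C, giving -4963/20.
Calling keep recite passing p: /sudafli/grupa, which returns flobo.
I run keep inscribe passing p: /sudafli/kasli/stuvez_a, c: placa, → created.
Calling exchanger translate passing v: -644, u_from: MB, u_to: kB, and observe -644000.

Answer: {ro/, sudafli/, sudafli/grupa=flobo, sudafli/kasli/, teple=woki}


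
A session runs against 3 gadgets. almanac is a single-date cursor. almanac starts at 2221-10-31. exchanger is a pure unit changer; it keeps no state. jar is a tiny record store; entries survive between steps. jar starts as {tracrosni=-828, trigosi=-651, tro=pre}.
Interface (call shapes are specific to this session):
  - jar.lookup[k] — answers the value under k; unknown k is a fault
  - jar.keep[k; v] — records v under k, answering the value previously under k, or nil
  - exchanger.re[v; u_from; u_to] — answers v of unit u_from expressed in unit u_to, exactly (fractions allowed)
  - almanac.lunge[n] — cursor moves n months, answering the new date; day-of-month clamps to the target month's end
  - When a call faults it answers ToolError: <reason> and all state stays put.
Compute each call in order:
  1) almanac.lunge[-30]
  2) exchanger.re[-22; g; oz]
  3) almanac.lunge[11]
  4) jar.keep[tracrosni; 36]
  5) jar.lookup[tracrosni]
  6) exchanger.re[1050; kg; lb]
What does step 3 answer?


Answer: 2220-03-30

Derivation:
[in] almanac.lunge n: -30
[out] 2219-04-30
[in] exchanger.re v: -22 u_from: g u_to: oz
[out] -3200000/4123567
[in] almanac.lunge n: 11
[out] 2220-03-30
[in] jar.keep k: tracrosni v: 36
[out] -828
[in] jar.lookup k: tracrosni
[out] 36
[in] exchanger.re v: 1050 u_from: kg u_to: lb
[out] 15000000000/6479891


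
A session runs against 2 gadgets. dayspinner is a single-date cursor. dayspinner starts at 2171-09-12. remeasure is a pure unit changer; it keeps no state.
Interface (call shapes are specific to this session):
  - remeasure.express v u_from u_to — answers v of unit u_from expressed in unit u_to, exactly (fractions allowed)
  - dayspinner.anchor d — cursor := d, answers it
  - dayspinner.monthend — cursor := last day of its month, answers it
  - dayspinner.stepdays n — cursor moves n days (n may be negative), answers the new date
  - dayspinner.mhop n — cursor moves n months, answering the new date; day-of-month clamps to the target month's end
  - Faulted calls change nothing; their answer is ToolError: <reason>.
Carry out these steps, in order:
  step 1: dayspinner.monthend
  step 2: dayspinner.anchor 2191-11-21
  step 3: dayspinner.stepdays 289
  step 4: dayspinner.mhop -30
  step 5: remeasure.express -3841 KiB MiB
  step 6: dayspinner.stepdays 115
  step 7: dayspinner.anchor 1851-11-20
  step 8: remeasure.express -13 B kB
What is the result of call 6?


I invoke dayspinner.monthend(), → 2171-09-30.
Invoking dayspinner.anchor(d: 2191-11-21), yielding 2191-11-21.
I use dayspinner.stepdays(n: 289), and observe 2192-09-05.
I run dayspinner.mhop(n: -30), and observe 2190-03-05.
I run remeasure.express(v: -3841, u_from: KiB, u_to: MiB), → -3841/1024.
Next I call dayspinner.stepdays(n: 115), → 2190-06-28.
Next I call dayspinner.anchor(d: 1851-11-20), giving 1851-11-20.
Then remeasure.express(v: -13, u_from: B, u_to: kB), and see -13/1000.

Answer: 2190-06-28


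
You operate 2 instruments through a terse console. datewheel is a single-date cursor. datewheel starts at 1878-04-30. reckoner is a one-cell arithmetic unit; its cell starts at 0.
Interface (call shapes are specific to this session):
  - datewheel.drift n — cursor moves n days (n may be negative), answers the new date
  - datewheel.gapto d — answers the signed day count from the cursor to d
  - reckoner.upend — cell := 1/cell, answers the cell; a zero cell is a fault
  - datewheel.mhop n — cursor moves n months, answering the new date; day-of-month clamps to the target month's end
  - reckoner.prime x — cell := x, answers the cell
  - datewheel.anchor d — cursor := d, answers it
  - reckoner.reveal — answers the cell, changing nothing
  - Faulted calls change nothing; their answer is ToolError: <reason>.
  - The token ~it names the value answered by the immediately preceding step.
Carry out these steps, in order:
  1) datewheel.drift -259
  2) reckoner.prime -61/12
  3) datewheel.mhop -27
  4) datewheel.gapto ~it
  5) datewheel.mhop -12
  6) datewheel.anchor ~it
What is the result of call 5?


Answer: 1874-05-14

Derivation:
% datewheel.drift(-259) : 1877-08-14
% reckoner.prime(-61/12) : -61/12
% datewheel.mhop(-27) : 1875-05-14
% datewheel.gapto(~it) : 0
% datewheel.mhop(-12) : 1874-05-14
% datewheel.anchor(~it) : 1874-05-14


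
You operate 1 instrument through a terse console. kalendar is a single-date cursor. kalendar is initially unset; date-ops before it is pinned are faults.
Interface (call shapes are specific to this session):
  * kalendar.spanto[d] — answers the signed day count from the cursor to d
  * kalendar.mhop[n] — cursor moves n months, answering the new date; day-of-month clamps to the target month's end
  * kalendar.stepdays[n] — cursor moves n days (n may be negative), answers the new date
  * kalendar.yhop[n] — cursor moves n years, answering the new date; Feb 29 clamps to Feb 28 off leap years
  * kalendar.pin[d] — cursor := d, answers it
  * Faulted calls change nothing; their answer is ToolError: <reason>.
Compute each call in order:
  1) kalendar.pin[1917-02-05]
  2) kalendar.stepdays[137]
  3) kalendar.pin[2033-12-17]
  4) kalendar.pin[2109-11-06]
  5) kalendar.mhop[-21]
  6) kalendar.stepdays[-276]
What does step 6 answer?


I run kalendar.pin on d='1917-02-05', — result: 1917-02-05.
Then kalendar.stepdays on n='137', → 1917-06-22.
Calling kalendar.pin on d='2033-12-17', giving 2033-12-17.
Then kalendar.pin on d='2109-11-06', → 2109-11-06.
Next I call kalendar.mhop on n='-21': 2108-02-06.
I call kalendar.stepdays on n='-276', → 2107-05-06.

Answer: 2107-05-06


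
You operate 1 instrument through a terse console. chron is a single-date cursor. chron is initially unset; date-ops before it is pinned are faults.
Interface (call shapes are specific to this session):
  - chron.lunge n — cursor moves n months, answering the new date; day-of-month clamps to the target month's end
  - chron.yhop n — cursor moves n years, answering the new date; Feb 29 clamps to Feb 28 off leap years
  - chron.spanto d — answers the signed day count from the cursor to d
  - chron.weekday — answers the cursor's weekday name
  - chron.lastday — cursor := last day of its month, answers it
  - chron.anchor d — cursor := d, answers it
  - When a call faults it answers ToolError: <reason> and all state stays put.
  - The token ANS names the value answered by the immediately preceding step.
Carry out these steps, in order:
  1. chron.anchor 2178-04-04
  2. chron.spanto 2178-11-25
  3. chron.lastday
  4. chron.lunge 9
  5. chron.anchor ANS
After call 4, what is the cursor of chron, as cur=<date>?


>>> anchor d: 2178-04-04
= 2178-04-04
>>> spanto d: 2178-11-25
= 235
>>> lastday
= 2178-04-30
>>> lunge n: 9
= 2179-01-30
>>> anchor d: ANS
= 2179-01-30

Answer: cur=2179-01-30


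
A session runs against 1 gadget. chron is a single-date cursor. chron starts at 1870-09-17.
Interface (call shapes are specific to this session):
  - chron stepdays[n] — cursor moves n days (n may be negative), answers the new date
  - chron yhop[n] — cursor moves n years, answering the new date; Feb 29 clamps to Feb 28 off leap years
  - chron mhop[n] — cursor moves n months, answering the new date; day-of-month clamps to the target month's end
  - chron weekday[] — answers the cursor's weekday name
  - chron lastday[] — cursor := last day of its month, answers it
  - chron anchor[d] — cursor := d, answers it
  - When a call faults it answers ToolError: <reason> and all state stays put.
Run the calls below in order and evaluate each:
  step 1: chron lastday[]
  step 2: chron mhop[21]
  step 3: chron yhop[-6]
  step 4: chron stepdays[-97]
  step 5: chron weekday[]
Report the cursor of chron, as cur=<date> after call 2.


Answer: cur=1872-06-30

Derivation:
>>> chron lastday
:: 1870-09-30
>>> chron mhop n=21
:: 1872-06-30
>>> chron yhop n=-6
:: 1866-06-30
>>> chron stepdays n=-97
:: 1866-03-25
>>> chron weekday
:: Sunday


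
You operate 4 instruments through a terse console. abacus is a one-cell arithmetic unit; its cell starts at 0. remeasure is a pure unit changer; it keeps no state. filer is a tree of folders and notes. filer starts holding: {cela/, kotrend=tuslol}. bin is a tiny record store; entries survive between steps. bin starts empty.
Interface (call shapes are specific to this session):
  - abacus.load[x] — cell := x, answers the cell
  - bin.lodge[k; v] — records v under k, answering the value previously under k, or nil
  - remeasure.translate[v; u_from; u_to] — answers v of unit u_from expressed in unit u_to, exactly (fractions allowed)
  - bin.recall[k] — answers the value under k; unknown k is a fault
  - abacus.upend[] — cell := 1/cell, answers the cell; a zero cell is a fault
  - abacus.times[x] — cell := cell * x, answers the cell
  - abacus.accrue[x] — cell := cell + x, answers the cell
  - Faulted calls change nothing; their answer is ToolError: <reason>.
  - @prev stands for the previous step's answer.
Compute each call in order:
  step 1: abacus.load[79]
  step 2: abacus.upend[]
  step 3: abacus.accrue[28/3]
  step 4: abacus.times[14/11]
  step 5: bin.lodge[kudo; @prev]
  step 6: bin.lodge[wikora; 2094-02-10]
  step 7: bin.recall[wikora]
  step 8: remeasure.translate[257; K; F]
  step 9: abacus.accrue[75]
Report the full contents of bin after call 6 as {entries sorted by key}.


Answer: {kudo=31010/2607, wikora=2094-02-10}

Derivation:
[in] abacus.load x='79'
= 79
[in] abacus.upend
= 1/79
[in] abacus.accrue x='28/3'
= 2215/237
[in] abacus.times x='14/11'
= 31010/2607
[in] bin.lodge k='kudo' v='@prev'
= nil
[in] bin.lodge k='wikora' v='2094-02-10'
= nil
[in] bin.recall k='wikora'
= 2094-02-10
[in] remeasure.translate v='257' u_from='K' u_to='F'
= 293/100
[in] abacus.accrue x='75'
= 226535/2607


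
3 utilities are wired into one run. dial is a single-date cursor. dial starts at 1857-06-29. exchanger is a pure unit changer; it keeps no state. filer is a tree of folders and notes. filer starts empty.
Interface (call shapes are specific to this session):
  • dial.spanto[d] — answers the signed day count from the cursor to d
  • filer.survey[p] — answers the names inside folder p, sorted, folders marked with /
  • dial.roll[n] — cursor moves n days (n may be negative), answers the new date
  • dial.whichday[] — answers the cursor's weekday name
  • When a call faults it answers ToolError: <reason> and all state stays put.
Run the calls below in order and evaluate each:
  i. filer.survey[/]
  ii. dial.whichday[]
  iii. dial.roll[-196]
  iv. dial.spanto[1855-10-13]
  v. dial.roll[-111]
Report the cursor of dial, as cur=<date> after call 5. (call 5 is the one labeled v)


Answer: cur=1856-08-26

Derivation:
→ survey(p='/')
← []
→ whichday()
← Monday
→ roll(n='-196')
← 1856-12-15
→ spanto(d='1855-10-13')
← -429
→ roll(n='-111')
← 1856-08-26


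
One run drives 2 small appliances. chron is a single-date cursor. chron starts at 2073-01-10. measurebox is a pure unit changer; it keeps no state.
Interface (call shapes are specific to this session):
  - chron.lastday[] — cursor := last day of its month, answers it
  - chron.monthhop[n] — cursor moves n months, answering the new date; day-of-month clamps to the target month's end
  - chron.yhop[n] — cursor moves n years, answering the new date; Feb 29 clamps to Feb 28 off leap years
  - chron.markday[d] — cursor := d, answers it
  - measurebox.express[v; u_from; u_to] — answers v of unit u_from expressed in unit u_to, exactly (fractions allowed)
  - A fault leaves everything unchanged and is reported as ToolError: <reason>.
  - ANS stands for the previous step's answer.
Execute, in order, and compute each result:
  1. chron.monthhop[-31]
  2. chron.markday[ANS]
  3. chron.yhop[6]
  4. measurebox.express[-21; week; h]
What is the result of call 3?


Answer: 2076-06-10

Derivation:
Next I call monthhop passing n='-31', giving 2070-06-10.
Then markday passing d='ANS', which returns 2070-06-10.
Invoking yhop passing n='6', and get 2076-06-10.
I invoke express passing v='-21', u_from='week', u_to='h', and observe -3528.


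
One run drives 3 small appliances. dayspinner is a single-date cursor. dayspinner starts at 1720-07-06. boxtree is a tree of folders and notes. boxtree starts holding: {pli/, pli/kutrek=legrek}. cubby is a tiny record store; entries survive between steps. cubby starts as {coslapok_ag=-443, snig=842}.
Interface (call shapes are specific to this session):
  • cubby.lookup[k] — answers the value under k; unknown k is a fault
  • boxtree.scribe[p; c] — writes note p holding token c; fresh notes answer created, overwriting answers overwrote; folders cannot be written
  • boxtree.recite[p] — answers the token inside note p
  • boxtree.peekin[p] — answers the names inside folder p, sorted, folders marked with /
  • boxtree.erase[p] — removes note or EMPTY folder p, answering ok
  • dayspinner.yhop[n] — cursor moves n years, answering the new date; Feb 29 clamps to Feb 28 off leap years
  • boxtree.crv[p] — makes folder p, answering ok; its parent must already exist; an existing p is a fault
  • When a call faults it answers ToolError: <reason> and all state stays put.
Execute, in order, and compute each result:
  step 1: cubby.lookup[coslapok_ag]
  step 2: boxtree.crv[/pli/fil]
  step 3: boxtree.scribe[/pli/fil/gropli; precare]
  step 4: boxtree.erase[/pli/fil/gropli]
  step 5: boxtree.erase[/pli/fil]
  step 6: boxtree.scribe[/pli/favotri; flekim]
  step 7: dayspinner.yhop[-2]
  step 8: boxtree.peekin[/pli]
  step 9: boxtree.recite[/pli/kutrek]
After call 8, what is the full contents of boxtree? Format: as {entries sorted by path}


Answer: {pli/, pli/favotri=flekim, pli/kutrek=legrek}

Derivation:
$ cubby.lookup k=coslapok_ag
:: -443
$ boxtree.crv p=/pli/fil
:: ok
$ boxtree.scribe p=/pli/fil/gropli c=precare
:: created
$ boxtree.erase p=/pli/fil/gropli
:: ok
$ boxtree.erase p=/pli/fil
:: ok
$ boxtree.scribe p=/pli/favotri c=flekim
:: created
$ dayspinner.yhop n=-2
:: 1718-07-06
$ boxtree.peekin p=/pli
:: [favotri, kutrek]
$ boxtree.recite p=/pli/kutrek
:: legrek


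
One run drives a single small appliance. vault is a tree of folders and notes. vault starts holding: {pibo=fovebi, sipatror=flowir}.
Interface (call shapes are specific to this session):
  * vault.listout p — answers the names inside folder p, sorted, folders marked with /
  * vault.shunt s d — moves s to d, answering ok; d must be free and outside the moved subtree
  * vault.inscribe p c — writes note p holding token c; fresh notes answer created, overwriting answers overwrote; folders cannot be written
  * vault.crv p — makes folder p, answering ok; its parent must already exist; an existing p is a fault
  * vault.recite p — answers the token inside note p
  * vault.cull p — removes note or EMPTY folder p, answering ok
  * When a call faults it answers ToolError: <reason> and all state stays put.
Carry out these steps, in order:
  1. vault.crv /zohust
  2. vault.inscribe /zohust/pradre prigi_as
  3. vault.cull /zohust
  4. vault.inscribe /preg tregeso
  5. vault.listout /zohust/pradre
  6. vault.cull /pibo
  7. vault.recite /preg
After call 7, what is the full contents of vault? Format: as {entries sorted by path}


Answer: {preg=tregeso, sipatror=flowir, zohust/, zohust/pradre=prigi_as}

Derivation:
-- 1. vault.crv(/zohust) => ok
-- 2. vault.inscribe(/zohust/pradre, prigi_as) => created
-- 3. vault.cull(/zohust) => ToolError: not empty
-- 4. vault.inscribe(/preg, tregeso) => created
-- 5. vault.listout(/zohust/pradre) => ToolError: not a directory
-- 6. vault.cull(/pibo) => ok
-- 7. vault.recite(/preg) => tregeso


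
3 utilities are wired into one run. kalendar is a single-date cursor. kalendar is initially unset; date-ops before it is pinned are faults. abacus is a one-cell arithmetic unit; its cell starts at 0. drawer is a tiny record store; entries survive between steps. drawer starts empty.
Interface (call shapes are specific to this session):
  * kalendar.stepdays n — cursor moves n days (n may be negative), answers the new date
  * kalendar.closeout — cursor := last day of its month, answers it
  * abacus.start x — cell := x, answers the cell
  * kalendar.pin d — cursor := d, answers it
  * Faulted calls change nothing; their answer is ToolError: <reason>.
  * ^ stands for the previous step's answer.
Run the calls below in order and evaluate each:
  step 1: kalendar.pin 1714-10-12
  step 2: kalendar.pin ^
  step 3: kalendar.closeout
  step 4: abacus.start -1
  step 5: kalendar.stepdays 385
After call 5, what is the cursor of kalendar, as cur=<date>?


Answer: cur=1715-11-20

Derivation:
> kalendar.pin 1714-10-12
  1714-10-12
> kalendar.pin ^
  1714-10-12
> kalendar.closeout
  1714-10-31
> abacus.start -1
  -1
> kalendar.stepdays 385
  1715-11-20


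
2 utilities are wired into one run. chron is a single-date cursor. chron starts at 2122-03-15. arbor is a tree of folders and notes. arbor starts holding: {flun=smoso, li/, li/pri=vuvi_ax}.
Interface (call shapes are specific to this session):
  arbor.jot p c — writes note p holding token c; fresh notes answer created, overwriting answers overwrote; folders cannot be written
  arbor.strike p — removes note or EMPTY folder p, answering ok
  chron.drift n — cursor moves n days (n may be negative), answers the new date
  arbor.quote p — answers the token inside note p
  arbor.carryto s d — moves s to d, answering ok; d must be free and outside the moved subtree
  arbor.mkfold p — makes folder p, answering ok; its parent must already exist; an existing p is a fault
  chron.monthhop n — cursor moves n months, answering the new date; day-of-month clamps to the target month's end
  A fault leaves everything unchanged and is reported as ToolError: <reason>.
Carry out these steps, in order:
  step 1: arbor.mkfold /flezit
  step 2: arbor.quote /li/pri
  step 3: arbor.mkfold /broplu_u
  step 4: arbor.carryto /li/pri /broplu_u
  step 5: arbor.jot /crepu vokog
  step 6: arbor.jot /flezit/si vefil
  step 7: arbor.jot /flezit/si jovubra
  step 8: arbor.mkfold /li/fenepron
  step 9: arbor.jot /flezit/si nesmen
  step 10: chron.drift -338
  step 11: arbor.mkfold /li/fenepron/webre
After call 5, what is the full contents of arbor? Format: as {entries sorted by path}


Answer: {broplu_u/, crepu=vokog, flezit/, flun=smoso, li/, li/pri=vuvi_ax}

Derivation:
;; arbor.mkfold(p='/flezit') ~> ok
;; arbor.quote(p='/li/pri') ~> vuvi_ax
;; arbor.mkfold(p='/broplu_u') ~> ok
;; arbor.carryto(s='/li/pri', d='/broplu_u') ~> ToolError: exists
;; arbor.jot(p='/crepu', c='vokog') ~> created
;; arbor.jot(p='/flezit/si', c='vefil') ~> created
;; arbor.jot(p='/flezit/si', c='jovubra') ~> overwrote
;; arbor.mkfold(p='/li/fenepron') ~> ok
;; arbor.jot(p='/flezit/si', c='nesmen') ~> overwrote
;; chron.drift(n='-338') ~> 2121-04-11
;; arbor.mkfold(p='/li/fenepron/webre') ~> ok


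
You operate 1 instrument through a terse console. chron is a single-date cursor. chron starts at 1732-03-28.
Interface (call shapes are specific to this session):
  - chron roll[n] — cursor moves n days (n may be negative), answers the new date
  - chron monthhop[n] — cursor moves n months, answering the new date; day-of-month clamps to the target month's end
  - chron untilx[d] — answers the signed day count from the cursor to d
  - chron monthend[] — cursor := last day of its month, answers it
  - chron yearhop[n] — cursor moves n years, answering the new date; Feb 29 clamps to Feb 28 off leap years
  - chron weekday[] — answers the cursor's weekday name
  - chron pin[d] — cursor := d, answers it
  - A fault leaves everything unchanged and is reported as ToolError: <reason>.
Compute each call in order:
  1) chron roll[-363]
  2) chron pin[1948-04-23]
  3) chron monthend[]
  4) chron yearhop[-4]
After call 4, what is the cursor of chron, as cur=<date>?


% 1. chron roll(n='-363') : 1731-03-31
% 2. chron pin(d='1948-04-23') : 1948-04-23
% 3. chron monthend() : 1948-04-30
% 4. chron yearhop(n='-4') : 1944-04-30

Answer: cur=1944-04-30


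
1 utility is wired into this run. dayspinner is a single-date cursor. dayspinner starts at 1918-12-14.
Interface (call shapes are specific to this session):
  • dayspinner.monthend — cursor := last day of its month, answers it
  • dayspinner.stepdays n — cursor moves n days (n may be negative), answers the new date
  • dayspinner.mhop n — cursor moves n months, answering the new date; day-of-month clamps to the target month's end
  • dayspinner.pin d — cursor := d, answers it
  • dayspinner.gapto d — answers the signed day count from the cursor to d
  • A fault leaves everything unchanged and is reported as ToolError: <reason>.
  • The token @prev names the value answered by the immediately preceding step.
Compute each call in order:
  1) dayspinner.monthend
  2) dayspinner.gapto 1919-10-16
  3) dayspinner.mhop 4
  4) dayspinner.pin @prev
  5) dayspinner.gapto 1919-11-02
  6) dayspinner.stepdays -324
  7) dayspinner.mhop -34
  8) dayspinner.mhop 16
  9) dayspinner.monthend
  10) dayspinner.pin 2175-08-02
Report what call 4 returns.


Answer: 1919-04-30

Derivation:
-- 1. dayspinner.monthend() -> 1918-12-31
-- 2. dayspinner.gapto(d→1919-10-16) -> 289
-- 3. dayspinner.mhop(n→4) -> 1919-04-30
-- 4. dayspinner.pin(d→@prev) -> 1919-04-30
-- 5. dayspinner.gapto(d→1919-11-02) -> 186
-- 6. dayspinner.stepdays(n→-324) -> 1918-06-10
-- 7. dayspinner.mhop(n→-34) -> 1915-08-10
-- 8. dayspinner.mhop(n→16) -> 1916-12-10
-- 9. dayspinner.monthend() -> 1916-12-31
-- 10. dayspinner.pin(d→2175-08-02) -> 2175-08-02


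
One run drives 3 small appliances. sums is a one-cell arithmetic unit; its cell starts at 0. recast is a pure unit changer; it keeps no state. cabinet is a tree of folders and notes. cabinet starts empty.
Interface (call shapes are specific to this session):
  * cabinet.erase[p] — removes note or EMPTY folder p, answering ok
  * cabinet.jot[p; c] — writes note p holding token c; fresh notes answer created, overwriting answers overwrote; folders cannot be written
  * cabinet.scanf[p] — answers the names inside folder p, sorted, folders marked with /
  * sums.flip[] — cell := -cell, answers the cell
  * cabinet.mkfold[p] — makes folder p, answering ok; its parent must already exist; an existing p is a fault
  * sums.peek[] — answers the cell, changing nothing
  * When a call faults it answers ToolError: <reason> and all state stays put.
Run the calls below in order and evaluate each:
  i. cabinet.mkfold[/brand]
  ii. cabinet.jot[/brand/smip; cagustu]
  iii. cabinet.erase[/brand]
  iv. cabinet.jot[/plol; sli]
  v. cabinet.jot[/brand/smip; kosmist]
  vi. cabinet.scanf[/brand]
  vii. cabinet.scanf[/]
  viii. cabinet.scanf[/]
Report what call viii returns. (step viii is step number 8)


Answer: [brand/, plol]

Derivation:
-> mkfold(p=/brand)
<- ok
-> jot(p=/brand/smip, c=cagustu)
<- created
-> erase(p=/brand)
<- ToolError: not empty
-> jot(p=/plol, c=sli)
<- created
-> jot(p=/brand/smip, c=kosmist)
<- overwrote
-> scanf(p=/brand)
<- [smip]
-> scanf(p=/)
<- [brand/, plol]
-> scanf(p=/)
<- [brand/, plol]


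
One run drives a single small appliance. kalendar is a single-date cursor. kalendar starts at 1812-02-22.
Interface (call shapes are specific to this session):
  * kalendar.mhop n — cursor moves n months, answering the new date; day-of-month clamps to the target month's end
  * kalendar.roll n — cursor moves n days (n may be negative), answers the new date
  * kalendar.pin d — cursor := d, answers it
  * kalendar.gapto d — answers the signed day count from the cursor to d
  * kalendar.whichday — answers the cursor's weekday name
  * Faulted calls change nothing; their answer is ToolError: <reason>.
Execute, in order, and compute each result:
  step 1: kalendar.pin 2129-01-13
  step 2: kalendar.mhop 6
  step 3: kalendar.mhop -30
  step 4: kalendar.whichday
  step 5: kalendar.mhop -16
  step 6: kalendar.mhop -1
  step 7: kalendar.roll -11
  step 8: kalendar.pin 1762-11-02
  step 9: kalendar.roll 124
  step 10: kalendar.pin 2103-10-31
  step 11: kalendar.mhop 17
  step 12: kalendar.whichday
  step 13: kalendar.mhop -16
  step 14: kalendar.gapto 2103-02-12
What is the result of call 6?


[in] pin d→2129-01-13
:: 2129-01-13
[in] mhop n→6
:: 2129-07-13
[in] mhop n→-30
:: 2127-01-13
[in] whichday
:: Monday
[in] mhop n→-16
:: 2125-09-13
[in] mhop n→-1
:: 2125-08-13
[in] roll n→-11
:: 2125-08-02
[in] pin d→1762-11-02
:: 1762-11-02
[in] roll n→124
:: 1763-03-06
[in] pin d→2103-10-31
:: 2103-10-31
[in] mhop n→17
:: 2105-03-31
[in] whichday
:: Tuesday
[in] mhop n→-16
:: 2103-11-30
[in] gapto d→2103-02-12
:: -291

Answer: 2125-08-13


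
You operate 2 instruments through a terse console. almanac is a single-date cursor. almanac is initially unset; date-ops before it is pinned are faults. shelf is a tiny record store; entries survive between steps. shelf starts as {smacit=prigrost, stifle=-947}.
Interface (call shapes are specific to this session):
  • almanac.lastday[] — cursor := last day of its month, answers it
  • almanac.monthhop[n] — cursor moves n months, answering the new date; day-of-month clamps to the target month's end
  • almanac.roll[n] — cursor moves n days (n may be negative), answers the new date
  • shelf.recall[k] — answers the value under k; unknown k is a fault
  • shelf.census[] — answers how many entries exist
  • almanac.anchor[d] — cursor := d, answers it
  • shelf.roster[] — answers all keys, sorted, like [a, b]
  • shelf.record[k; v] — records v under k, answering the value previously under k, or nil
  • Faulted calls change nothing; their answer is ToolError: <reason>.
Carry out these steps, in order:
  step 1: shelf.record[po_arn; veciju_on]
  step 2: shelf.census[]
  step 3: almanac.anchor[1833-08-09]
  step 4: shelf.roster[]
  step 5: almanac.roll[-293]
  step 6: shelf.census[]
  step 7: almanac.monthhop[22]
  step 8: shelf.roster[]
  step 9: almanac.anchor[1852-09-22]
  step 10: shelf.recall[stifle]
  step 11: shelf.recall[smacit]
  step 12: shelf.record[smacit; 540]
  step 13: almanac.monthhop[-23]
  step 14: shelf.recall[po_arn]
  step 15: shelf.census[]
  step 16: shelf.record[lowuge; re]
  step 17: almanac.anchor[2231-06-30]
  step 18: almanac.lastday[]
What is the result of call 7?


Answer: 1834-08-20

Derivation:
! shelf.record(k: po_arn, v: veciju_on) == nil
! shelf.census() == 3
! almanac.anchor(d: 1833-08-09) == 1833-08-09
! shelf.roster() == [po_arn, smacit, stifle]
! almanac.roll(n: -293) == 1832-10-20
! shelf.census() == 3
! almanac.monthhop(n: 22) == 1834-08-20
! shelf.roster() == [po_arn, smacit, stifle]
! almanac.anchor(d: 1852-09-22) == 1852-09-22
! shelf.recall(k: stifle) == -947
! shelf.recall(k: smacit) == prigrost
! shelf.record(k: smacit, v: 540) == prigrost
! almanac.monthhop(n: -23) == 1850-10-22
! shelf.recall(k: po_arn) == veciju_on
! shelf.census() == 3
! shelf.record(k: lowuge, v: re) == nil
! almanac.anchor(d: 2231-06-30) == 2231-06-30
! almanac.lastday() == 2231-06-30


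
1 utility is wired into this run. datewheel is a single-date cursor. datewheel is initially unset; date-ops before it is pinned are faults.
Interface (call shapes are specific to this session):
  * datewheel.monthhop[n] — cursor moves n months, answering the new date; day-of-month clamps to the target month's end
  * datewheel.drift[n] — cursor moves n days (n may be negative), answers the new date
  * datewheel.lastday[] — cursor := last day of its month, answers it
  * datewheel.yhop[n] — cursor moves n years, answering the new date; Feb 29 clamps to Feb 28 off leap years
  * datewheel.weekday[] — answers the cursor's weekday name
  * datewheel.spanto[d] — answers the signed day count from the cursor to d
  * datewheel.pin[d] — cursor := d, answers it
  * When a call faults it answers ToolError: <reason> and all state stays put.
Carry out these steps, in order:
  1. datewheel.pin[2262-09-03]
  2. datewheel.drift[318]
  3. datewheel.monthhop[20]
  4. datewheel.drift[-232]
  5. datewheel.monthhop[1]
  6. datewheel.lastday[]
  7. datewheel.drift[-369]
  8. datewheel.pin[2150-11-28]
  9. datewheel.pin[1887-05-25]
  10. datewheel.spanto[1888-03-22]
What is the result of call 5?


Answer: 2264-08-29

Derivation:
> datewheel.pin d=2262-09-03
  2262-09-03
> datewheel.drift n=318
  2263-07-18
> datewheel.monthhop n=20
  2265-03-18
> datewheel.drift n=-232
  2264-07-29
> datewheel.monthhop n=1
  2264-08-29
> datewheel.lastday
  2264-08-31
> datewheel.drift n=-369
  2263-08-28
> datewheel.pin d=2150-11-28
  2150-11-28
> datewheel.pin d=1887-05-25
  1887-05-25
> datewheel.spanto d=1888-03-22
  302


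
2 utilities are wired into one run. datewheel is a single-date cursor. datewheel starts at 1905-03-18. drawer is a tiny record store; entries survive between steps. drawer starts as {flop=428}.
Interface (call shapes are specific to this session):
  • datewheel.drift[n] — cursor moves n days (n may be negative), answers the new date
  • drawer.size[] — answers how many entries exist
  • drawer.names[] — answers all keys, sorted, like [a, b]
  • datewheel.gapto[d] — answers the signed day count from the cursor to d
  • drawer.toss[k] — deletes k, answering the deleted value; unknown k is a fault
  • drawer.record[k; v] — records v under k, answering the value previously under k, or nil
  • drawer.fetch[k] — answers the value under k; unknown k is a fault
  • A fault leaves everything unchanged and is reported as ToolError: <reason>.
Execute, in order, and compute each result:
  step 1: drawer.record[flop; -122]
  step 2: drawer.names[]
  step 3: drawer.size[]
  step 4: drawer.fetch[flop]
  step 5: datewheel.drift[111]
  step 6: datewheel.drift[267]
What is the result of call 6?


// drawer.record(k: flop, v: -122) => 428
// drawer.names() => [flop]
// drawer.size() => 1
// drawer.fetch(k: flop) => -122
// datewheel.drift(n: 111) => 1905-07-07
// datewheel.drift(n: 267) => 1906-03-31

Answer: 1906-03-31
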